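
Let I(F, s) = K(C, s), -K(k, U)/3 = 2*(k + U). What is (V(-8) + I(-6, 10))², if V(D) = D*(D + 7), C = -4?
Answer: 784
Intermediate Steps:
K(k, U) = -6*U - 6*k (K(k, U) = -6*(k + U) = -6*(U + k) = -3*(2*U + 2*k) = -6*U - 6*k)
I(F, s) = 24 - 6*s (I(F, s) = -6*s - 6*(-4) = -6*s + 24 = 24 - 6*s)
V(D) = D*(7 + D)
(V(-8) + I(-6, 10))² = (-8*(7 - 8) + (24 - 6*10))² = (-8*(-1) + (24 - 60))² = (8 - 36)² = (-28)² = 784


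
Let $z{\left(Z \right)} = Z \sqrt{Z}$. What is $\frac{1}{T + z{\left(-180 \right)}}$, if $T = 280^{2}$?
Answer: $\frac{49}{3845245} + \frac{27 i \sqrt{5}}{153809800} \approx 1.2743 \cdot 10^{-5} + 3.9252 \cdot 10^{-7} i$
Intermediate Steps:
$z{\left(Z \right)} = Z^{\frac{3}{2}}$
$T = 78400$
$\frac{1}{T + z{\left(-180 \right)}} = \frac{1}{78400 + \left(-180\right)^{\frac{3}{2}}} = \frac{1}{78400 - 1080 i \sqrt{5}}$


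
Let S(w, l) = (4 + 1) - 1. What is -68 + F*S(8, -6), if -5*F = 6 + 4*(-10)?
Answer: -204/5 ≈ -40.800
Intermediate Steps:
S(w, l) = 4 (S(w, l) = 5 - 1 = 4)
F = 34/5 (F = -(6 + 4*(-10))/5 = -(6 - 40)/5 = -⅕*(-34) = 34/5 ≈ 6.8000)
-68 + F*S(8, -6) = -68 + (34/5)*4 = -68 + 136/5 = -204/5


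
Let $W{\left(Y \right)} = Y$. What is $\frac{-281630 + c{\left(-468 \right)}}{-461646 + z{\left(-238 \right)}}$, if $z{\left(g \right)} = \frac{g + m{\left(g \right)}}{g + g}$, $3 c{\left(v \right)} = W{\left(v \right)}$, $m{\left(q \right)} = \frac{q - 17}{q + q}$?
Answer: $\frac{3755643808}{6152811239} \approx 0.61039$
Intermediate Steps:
$m{\left(q \right)} = \frac{-17 + q}{2 q}$
$c{\left(v \right)} = \frac{v}{3}$
$z{\left(g \right)} = \frac{g + \frac{-17 + g}{2 g}}{2 g}$ ($z{\left(g \right)} = \frac{g + \frac{-17 + g}{2 g}}{g + g} = \frac{g + \frac{-17 + g}{2 g}}{2 g}$)
$\frac{-281630 + c{\left(-468 \right)}}{-461646 + z{\left(-238 \right)}} = \frac{-281630 + \frac{1}{3} \left(-468\right)}{-461646 + \frac{-17 - 238 + 2 \left(-238\right)^{2}}{4 \cdot 56644}} = \frac{-281630 - 156}{-461646 + \frac{1}{4} \cdot \frac{1}{56644} \left(-17 - 238 + 2 \cdot 56644\right)} = - \frac{281786}{-461646 + \frac{1}{4} \cdot \frac{1}{56644} \left(-17 - 238 + 113288\right)} = - \frac{281786}{-461646 + \frac{1}{4} \cdot \frac{1}{56644} \cdot 113033} = - \frac{281786}{-461646 + \frac{6649}{13328}} = - \frac{281786}{- \frac{6152811239}{13328}} = \left(-281786\right) \left(- \frac{13328}{6152811239}\right) = \frac{3755643808}{6152811239}$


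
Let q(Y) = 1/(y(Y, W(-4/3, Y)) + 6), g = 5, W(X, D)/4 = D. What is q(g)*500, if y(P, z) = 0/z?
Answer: 250/3 ≈ 83.333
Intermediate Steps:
W(X, D) = 4*D
y(P, z) = 0
q(Y) = ⅙ (q(Y) = 1/(0 + 6) = 1/6 = ⅙)
q(g)*500 = (⅙)*500 = 250/3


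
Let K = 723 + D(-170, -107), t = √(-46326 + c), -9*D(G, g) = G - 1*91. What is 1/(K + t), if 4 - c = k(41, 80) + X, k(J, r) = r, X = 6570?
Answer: 188/154619 - I*√13243/309238 ≈ 0.0012159 - 0.00037213*I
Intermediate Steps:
D(G, g) = 91/9 - G/9 (D(G, g) = -(G - 1*91)/9 = -(G - 91)/9 = -(-91 + G)/9 = 91/9 - G/9)
c = -6646 (c = 4 - (80 + 6570) = 4 - 1*6650 = 4 - 6650 = -6646)
t = 2*I*√13243 (t = √(-46326 - 6646) = √(-52972) = 2*I*√13243 ≈ 230.16*I)
K = 752 (K = 723 + (91/9 - ⅑*(-170)) = 723 + (91/9 + 170/9) = 723 + 29 = 752)
1/(K + t) = 1/(752 + 2*I*√13243)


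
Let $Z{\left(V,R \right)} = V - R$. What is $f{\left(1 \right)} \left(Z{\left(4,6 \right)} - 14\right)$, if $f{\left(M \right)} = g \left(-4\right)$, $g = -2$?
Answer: $-128$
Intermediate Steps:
$f{\left(M \right)} = 8$ ($f{\left(M \right)} = \left(-2\right) \left(-4\right) = 8$)
$f{\left(1 \right)} \left(Z{\left(4,6 \right)} - 14\right) = 8 \left(\left(4 - 6\right) - 14\right) = 8 \left(-2 - 14\right) = 8 \left(-16\right) = -128$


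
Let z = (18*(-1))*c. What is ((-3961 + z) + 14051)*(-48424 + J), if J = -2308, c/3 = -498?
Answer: -1876170824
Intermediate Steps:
c = -1494 (c = 3*(-498) = -1494)
z = 26892 (z = (18*(-1))*(-1494) = -18*(-1494) = 26892)
((-3961 + z) + 14051)*(-48424 + J) = ((-3961 + 26892) + 14051)*(-48424 - 2308) = (22931 + 14051)*(-50732) = 36982*(-50732) = -1876170824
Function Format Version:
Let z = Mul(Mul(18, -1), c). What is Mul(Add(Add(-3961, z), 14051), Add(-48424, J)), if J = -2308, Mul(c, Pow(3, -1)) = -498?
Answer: -1876170824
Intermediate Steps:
c = -1494 (c = Mul(3, -498) = -1494)
z = 26892 (z = Mul(Mul(18, -1), -1494) = Mul(-18, -1494) = 26892)
Mul(Add(Add(-3961, z), 14051), Add(-48424, J)) = Mul(Add(Add(-3961, 26892), 14051), Add(-48424, -2308)) = Mul(Add(22931, 14051), -50732) = Mul(36982, -50732) = -1876170824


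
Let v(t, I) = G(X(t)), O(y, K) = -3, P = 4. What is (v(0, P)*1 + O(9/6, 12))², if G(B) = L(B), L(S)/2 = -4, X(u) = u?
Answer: 121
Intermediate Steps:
L(S) = -8 (L(S) = 2*(-4) = -8)
G(B) = -8
v(t, I) = -8
(v(0, P)*1 + O(9/6, 12))² = (-8*1 - 3)² = (-8 - 3)² = (-11)² = 121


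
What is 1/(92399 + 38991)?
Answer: 1/131390 ≈ 7.6109e-6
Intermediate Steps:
1/(92399 + 38991) = 1/131390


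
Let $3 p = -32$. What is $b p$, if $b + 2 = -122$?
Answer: $\frac{3968}{3} \approx 1322.7$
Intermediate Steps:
$p = - \frac{32}{3}$ ($p = \frac{1}{3} \left(-32\right) = - \frac{32}{3} \approx -10.667$)
$b = -124$ ($b = -2 - 122 = -124$)
$b p = \left(-124\right) \left(- \frac{32}{3}\right) = \frac{3968}{3}$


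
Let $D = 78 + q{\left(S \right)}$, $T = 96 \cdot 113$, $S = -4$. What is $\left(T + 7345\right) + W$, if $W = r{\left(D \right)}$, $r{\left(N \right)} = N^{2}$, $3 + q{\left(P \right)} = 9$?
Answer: $25249$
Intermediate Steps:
$q{\left(P \right)} = 6$ ($q{\left(P \right)} = -3 + 9 = 6$)
$T = 10848$
$D = 84$ ($D = 78 + 6 = 84$)
$W = 7056$ ($W = 84^{2} = 7056$)
$\left(T + 7345\right) + W = \left(10848 + 7345\right) + 7056 = 18193 + 7056 = 25249$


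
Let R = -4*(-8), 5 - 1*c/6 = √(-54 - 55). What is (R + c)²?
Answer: -80 - 744*I*√109 ≈ -80.0 - 7767.6*I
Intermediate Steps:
c = 30 - 6*I*√109 (c = 30 - 6*√(-54 - 55) = 30 - 6*I*√109 ≈ 30.0 - 62.642*I)
R = 32
(R + c)² = (32 + (30 - 6*I*√109))² = (62 - 6*I*√109)²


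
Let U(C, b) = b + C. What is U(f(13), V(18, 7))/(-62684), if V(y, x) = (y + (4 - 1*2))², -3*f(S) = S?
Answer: -1187/188052 ≈ -0.0063121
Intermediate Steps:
f(S) = -S/3
V(y, x) = (2 + y)² (V(y, x) = (y + (4 - 2))² = (y + 2)² = (2 + y)²)
U(C, b) = C + b
U(f(13), V(18, 7))/(-62684) = (-⅓*13 + (2 + 18)²)/(-62684) = (-13/3 + 20²)*(-1/62684) = (-13/3 + 400)*(-1/62684) = (1187/3)*(-1/62684) = -1187/188052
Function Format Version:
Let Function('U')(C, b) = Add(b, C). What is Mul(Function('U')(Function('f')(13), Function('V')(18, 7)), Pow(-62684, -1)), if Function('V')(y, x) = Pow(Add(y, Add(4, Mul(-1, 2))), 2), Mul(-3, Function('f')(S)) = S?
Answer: Rational(-1187, 188052) ≈ -0.0063121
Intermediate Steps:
Function('f')(S) = Mul(Rational(-1, 3), S)
Function('V')(y, x) = Pow(Add(2, y), 2) (Function('V')(y, x) = Pow(Add(y, Add(4, -2)), 2) = Pow(Add(y, 2), 2) = Pow(Add(2, y), 2))
Function('U')(C, b) = Add(C, b)
Mul(Function('U')(Function('f')(13), Function('V')(18, 7)), Pow(-62684, -1)) = Mul(Add(Mul(Rational(-1, 3), 13), Pow(Add(2, 18), 2)), Pow(-62684, -1)) = Mul(Add(Rational(-13, 3), Pow(20, 2)), Rational(-1, 62684)) = Mul(Add(Rational(-13, 3), 400), Rational(-1, 62684)) = Mul(Rational(1187, 3), Rational(-1, 62684)) = Rational(-1187, 188052)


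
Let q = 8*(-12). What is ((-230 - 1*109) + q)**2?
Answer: 189225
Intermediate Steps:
q = -96
((-230 - 1*109) + q)**2 = ((-230 - 1*109) - 96)**2 = ((-230 - 109) - 96)**2 = (-339 - 96)**2 = (-435)**2 = 189225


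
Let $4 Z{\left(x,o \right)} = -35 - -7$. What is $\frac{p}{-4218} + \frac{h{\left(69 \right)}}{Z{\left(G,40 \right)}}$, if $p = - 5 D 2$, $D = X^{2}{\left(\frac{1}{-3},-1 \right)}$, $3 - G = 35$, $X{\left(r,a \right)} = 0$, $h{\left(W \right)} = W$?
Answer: $- \frac{69}{7} \approx -9.8571$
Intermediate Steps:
$G = -32$ ($G = 3 - 35 = -32$)
$Z{\left(x,o \right)} = -7$ ($Z{\left(x,o \right)} = \frac{-35 - -7}{4} = \frac{-35 + 7}{4} = \frac{1}{4} \left(-28\right) = -7$)
$D = 0$ ($D = 0^{2} = 0$)
$p = 0$ ($p = \left(-5\right) 0 \cdot 2 = 0 \cdot 2 = 0$)
$\frac{p}{-4218} + \frac{h{\left(69 \right)}}{Z{\left(G,40 \right)}} = \frac{0}{-4218} + \frac{69}{-7} = 0 \left(- \frac{1}{4218}\right) + 69 \left(- \frac{1}{7}\right) = 0 - \frac{69}{7} = - \frac{69}{7}$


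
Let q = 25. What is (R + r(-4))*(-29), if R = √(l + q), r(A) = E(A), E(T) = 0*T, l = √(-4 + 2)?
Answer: -29*√(25 + I*√2) ≈ -145.06 - 4.0996*I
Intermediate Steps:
l = I*√2 (l = √(-2) = I*√2 ≈ 1.4142*I)
E(T) = 0
r(A) = 0
R = √(25 + I*√2) (R = √(I*√2 + 25) = √(25 + I*√2) ≈ 5.002 + 0.14137*I)
(R + r(-4))*(-29) = (√(25 + I*√2) + 0)*(-29) = √(25 + I*√2)*(-29) = -29*√(25 + I*√2)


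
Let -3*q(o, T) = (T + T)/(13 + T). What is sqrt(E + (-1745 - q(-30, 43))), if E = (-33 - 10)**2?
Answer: sqrt(184359)/42 ≈ 10.223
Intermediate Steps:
E = 1849 (E = (-43)**2 = 1849)
q(o, T) = -2*T/(3*(13 + T)) (q(o, T) = -(T + T)/(3*(13 + T)) = -2*T/(3*(13 + T)))
sqrt(E + (-1745 - q(-30, 43))) = sqrt(1849 + (-1745 - (-2)*43/(39 + 3*43))) = sqrt(1849 + (-1745 - (-2)*43/(39 + 129))) = sqrt(1849 + (-1745 - (-2)*43/168)) = sqrt(1849 + (-1745 - 1*(-43/84))) = sqrt(1849 + (-1745 + 43/84)) = sqrt(1849 - 146537/84) = sqrt(8779/84) = sqrt(184359)/42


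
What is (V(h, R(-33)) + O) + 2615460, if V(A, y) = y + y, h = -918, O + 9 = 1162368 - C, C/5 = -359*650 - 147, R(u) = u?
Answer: 4945238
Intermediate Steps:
C = -1167485 (C = 5*(-359*650 - 147) = 5*(-233350 - 147) = 5*(-233497) = -1167485)
O = 2329844 (O = -9 + (1162368 - 1*(-1167485)) = -9 + (1162368 + 1167485) = -9 + 2329853 = 2329844)
V(A, y) = 2*y
(V(h, R(-33)) + O) + 2615460 = (2*(-33) + 2329844) + 2615460 = (-66 + 2329844) + 2615460 = 2329778 + 2615460 = 4945238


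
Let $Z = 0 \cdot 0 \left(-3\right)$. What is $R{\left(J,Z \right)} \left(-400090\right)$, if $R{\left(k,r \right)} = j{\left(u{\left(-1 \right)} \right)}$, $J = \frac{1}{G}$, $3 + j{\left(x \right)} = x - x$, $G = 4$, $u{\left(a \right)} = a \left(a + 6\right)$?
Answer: $1200270$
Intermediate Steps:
$u{\left(a \right)} = a \left(6 + a\right)$
$Z = 0$ ($Z = 0 \left(-3\right) = 0$)
$j{\left(x \right)} = -3$ ($j{\left(x \right)} = -3 + \left(x - x\right) = -3 + 0 = -3$)
$J = \frac{1}{4} \approx 0.25$
$R{\left(k,r \right)} = -3$
$R{\left(J,Z \right)} \left(-400090\right) = \left(-3\right) \left(-400090\right) = 1200270$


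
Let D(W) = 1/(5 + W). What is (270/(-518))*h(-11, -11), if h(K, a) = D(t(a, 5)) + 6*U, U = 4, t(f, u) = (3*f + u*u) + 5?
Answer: -945/74 ≈ -12.770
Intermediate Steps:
t(f, u) = 5 + u² + 3*f (t(f, u) = (3*f + u²) + 5 = (u² + 3*f) + 5 = 5 + u² + 3*f)
h(K, a) = 24 + 1/(35 + 3*a) (h(K, a) = 1/(5 + (5 + 5² + 3*a)) + 6*4 = 1/(5 + (5 + 25 + 3*a)) + 24 = 1/(5 + (30 + 3*a)) + 24 = 1/(35 + 3*a) + 24 = 24 + 1/(35 + 3*a))
(270/(-518))*h(-11, -11) = (270/(-518))*((841 + 72*(-11))/(35 + 3*(-11))) = (270*(-1/518))*((841 - 792)/(35 - 33)) = -135*49/(259*2) = -135*49/518 = -135/259*49/2 = -945/74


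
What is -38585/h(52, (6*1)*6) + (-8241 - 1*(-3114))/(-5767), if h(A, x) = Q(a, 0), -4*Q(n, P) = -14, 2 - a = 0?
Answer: -445003501/40369 ≈ -11023.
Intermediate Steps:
a = 2 (a = 2 - 1*0 = 2 + 0 = 2)
Q(n, P) = 7/2 (Q(n, P) = -¼*(-14) = 7/2)
h(A, x) = 7/2
-38585/h(52, (6*1)*6) + (-8241 - 1*(-3114))/(-5767) = -38585/7/2 + (-8241 - 1*(-3114))/(-5767) = -38585*2/7 + (-8241 + 3114)*(-1/5767) = -77170/7 - 5127*(-1/5767) = -77170/7 + 5127/5767 = -445003501/40369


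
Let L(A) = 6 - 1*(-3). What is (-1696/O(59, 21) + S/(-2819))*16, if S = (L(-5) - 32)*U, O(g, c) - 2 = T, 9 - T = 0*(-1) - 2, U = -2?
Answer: -76505952/36647 ≈ -2087.6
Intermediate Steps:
L(A) = 9 (L(A) = 6 + 3 = 9)
T = 11 (T = 9 - (0*(-1) - 2) = 9 - (0 - 2) = 9 - 1*(-2) = 9 + 2 = 11)
O(g, c) = 13 (O(g, c) = 2 + 11 = 13)
S = 46 (S = (9 - 32)*(-2) = -23*(-2) = 46)
(-1696/O(59, 21) + S/(-2819))*16 = (-1696/13 + 46/(-2819))*16 = (-1696*1/13 + 46*(-1/2819))*16 = (-1696/13 - 46/2819)*16 = -4781622/36647*16 = -76505952/36647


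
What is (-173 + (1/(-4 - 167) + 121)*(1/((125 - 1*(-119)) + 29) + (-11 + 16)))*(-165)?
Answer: -1110250955/15561 ≈ -71348.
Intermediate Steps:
(-173 + (1/(-4 - 167) + 121)*(1/((125 - 1*(-119)) + 29) + (-11 + 16)))*(-165) = (-173 + (1/(-171) + 121)*(1/((125 + 119) + 29) + 5))*(-165) = (-173 + (-1/171 + 121)*(1/(244 + 29) + 5))*(-165) = (-173 + 20690*(1/273 + 5)/171)*(-165) = (-173 + (20690/171)*(1366/273))*(-165) = (-173 + 28262540/46683)*(-165) = (20186381/46683)*(-165) = -1110250955/15561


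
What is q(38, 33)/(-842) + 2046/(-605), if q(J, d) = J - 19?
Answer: -157657/46310 ≈ -3.4044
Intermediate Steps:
q(J, d) = -19 + J
q(38, 33)/(-842) + 2046/(-605) = (-19 + 38)/(-842) + 2046/(-605) = 19*(-1/842) + 2046*(-1/605) = -19/842 - 186/55 = -157657/46310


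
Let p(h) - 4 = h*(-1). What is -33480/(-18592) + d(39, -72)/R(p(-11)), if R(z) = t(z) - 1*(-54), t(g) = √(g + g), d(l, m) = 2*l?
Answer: 280341/85988 - √30/37 ≈ 3.1122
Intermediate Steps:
p(h) = 4 - h (p(h) = 4 + h*(-1) = 4 - h)
t(g) = √2*√g (t(g) = √(2*g) = √2*√g)
R(z) = 54 + √2*√z (R(z) = √2*√z - 1*(-54) = √2*√z + 54 = 54 + √2*√z)
-33480/(-18592) + d(39, -72)/R(p(-11)) = -33480/(-18592) + (2*39)/(54 + √2*√(4 - 1*(-11))) = -33480*(-1/18592) + 78/(54 + √2*√(4 + 11)) = 4185/2324 + 78/(54 + √2*√15) = 4185/2324 + 78/(54 + √30)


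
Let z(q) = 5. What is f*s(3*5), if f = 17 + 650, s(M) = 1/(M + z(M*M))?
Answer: 667/20 ≈ 33.350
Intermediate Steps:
s(M) = 1/(5 + M) (s(M) = 1/(M + 5) = 1/(5 + M))
f = 667
f*s(3*5) = 667/(5 + 3*5) = 667/(5 + 15) = 667/20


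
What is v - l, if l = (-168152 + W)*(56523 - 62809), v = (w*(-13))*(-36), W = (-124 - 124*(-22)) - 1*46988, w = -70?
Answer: -1336034056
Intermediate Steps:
W = -44384 (W = (-124 + 2728) - 46988 = 2604 - 46988 = -44384)
v = -32760 (v = -70*(-13)*(-36) = 910*(-36) = -32760)
l = 1336001296 (l = (-168152 - 44384)*(56523 - 62809) = -212536*(-6286) = 1336001296)
v - l = -32760 - 1*1336001296 = -32760 - 1336001296 = -1336034056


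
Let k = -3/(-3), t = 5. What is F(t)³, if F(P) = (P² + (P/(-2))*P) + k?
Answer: 19683/8 ≈ 2460.4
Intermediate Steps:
k = 1 (k = -3*(-⅓) = 1)
F(P) = 1 + P²/2 (F(P) = (P² + (P/(-2))*P) + 1 = (P² + (P*(-½))*P) + 1 = (P² + (-P/2)*P) + 1 = (P² - P²/2) + 1 = P²/2 + 1 = 1 + P²/2)
F(t)³ = (1 + (½)*5²)³ = (1 + (½)*25)³ = (1 + 25/2)³ = (27/2)³ = 19683/8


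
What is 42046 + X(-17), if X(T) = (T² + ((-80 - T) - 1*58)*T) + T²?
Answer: 44681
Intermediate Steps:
X(T) = 2*T² + T*(-138 - T) (X(T) = (T² + ((-80 - T) - 58)*T) + T² = (T² + (-138 - T)*T) + T² = (T² + T*(-138 - T)) + T² = 2*T² + T*(-138 - T))
42046 + X(-17) = 42046 - 17*(-138 - 17) = 42046 - 17*(-155) = 42046 + 2635 = 44681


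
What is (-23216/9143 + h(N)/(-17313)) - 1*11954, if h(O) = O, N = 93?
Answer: -630878143331/52764253 ≈ -11957.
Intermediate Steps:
(-23216/9143 + h(N)/(-17313)) - 1*11954 = (-23216/9143 + 93/(-17313)) - 1*11954 = (-23216*1/9143 + 93*(-1/17313)) - 11954 = (-23216/9143 - 31/5771) - 11954 = -134262969/52764253 - 11954 = -630878143331/52764253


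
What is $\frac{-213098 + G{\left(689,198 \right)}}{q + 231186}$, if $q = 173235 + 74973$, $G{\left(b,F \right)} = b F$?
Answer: $- \frac{38338}{239697} \approx -0.15994$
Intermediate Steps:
$G{\left(b,F \right)} = F b$
$q = 248208$
$\frac{-213098 + G{\left(689,198 \right)}}{q + 231186} = \frac{-213098 + 198 \cdot 689}{248208 + 231186} = \frac{-213098 + 136422}{479394} = \left(-76676\right) \frac{1}{479394} = - \frac{38338}{239697}$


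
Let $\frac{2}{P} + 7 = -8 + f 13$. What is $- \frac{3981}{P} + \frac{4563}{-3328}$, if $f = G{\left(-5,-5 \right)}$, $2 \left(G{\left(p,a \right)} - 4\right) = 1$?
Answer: $- \frac{22166559}{256} \approx -86588.0$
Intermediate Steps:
$G{\left(p,a \right)} = \frac{9}{2}$ ($G{\left(p,a \right)} = 4 + \frac{1}{2} \cdot 1 = 4 + \frac{1}{2} = \frac{9}{2}$)
$f = \frac{9}{2} \approx 4.5$
$P = \frac{4}{87}$ ($P = \frac{2}{-7 + \left(-8 + \frac{9}{2} \cdot 13\right)} = \frac{2}{-7 + \left(-8 + \frac{117}{2}\right)} = \frac{2}{-7 + \frac{101}{2}} = \frac{2}{\frac{87}{2}} = 2 \cdot \frac{2}{87} = \frac{4}{87} \approx 0.045977$)
$- \frac{3981}{P} + \frac{4563}{-3328} = - \frac{3981}{\frac{4}{87}} + \frac{4563}{-3328} = \left(-3981\right) \frac{87}{4} + 4563 \left(- \frac{1}{3328}\right) = - \frac{346347}{4} - \frac{351}{256} = - \frac{22166559}{256}$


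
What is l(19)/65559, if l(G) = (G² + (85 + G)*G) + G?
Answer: 2356/65559 ≈ 0.035937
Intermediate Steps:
l(G) = G + G² + G*(85 + G) (l(G) = (G² + G*(85 + G)) + G = G + G² + G*(85 + G))
l(19)/65559 = (2*19*(43 + 19))/65559 = (2*19*62)*(1/65559) = 2356*(1/65559) = 2356/65559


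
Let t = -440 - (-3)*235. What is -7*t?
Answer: -1855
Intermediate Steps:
t = 265 (t = -440 - 1*(-705) = -440 + 705 = 265)
-7*t = -7*265 = -1855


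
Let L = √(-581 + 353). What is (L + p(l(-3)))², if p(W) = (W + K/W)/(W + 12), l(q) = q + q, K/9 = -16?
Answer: -219 + 12*I*√57 ≈ -219.0 + 90.598*I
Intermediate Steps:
K = -144 (K = 9*(-16) = -144)
L = 2*I*√57 (L = √(-228) = 2*I*√57 ≈ 15.1*I)
l(q) = 2*q
p(W) = (W - 144/W)/(12 + W) (p(W) = (W - 144/W)/(W + 12) = (W - 144/W)/(12 + W))
(L + p(l(-3)))² = (2*I*√57 + (-12 + 2*(-3))/((2*(-3))))² = (2*I*√57 + (-12 - 6)/(-6))² = (2*I*√57 - ⅙*(-18))² = (2*I*√57 + 3)² = (3 + 2*I*√57)²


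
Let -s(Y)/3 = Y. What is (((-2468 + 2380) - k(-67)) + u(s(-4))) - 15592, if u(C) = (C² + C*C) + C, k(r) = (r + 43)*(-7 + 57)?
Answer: -14180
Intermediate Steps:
k(r) = 2150 + 50*r (k(r) = (43 + r)*50 = 2150 + 50*r)
s(Y) = -3*Y
u(C) = C + 2*C² (u(C) = (C² + C²) + C = 2*C² + C = C + 2*C²)
(((-2468 + 2380) - k(-67)) + u(s(-4))) - 15592 = (((-2468 + 2380) - (2150 + 50*(-67))) + (-3*(-4))*(1 + 2*(-3*(-4)))) - 15592 = ((-88 - (2150 - 3350)) + 12*(1 + 2*12)) - 15592 = ((-88 - 1*(-1200)) + 12*(1 + 24)) - 15592 = ((-88 + 1200) + 12*25) - 15592 = (1112 + 300) - 15592 = 1412 - 15592 = -14180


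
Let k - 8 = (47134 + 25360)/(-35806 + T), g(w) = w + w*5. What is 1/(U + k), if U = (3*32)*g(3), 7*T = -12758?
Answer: 131700/228377471 ≈ 0.00057668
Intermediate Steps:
T = -12758/7 (T = (⅐)*(-12758) = -12758/7 ≈ -1822.6)
g(w) = 6*w (g(w) = w + 5*w = 6*w)
U = 1728 (U = (3*32)*(6*3) = 96*18 = 1728)
k = 799871/131700 (k = 8 + (47134 + 25360)/(-35806 - 12758/7) = 8 + 72494/(-263400/7) = 8 + 72494*(-7/263400) = 8 - 253729/131700 = 799871/131700 ≈ 6.0734)
1/(U + k) = 1/(1728 + 799871/131700) = 1/(228377471/131700) = 131700/228377471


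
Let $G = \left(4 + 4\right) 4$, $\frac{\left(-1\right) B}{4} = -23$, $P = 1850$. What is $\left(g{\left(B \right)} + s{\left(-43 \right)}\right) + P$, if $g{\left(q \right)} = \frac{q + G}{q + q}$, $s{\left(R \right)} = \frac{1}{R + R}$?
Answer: $\frac{1830305}{989} \approx 1850.7$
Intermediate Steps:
$B = 92$ ($B = \left(-4\right) \left(-23\right) = 92$)
$s{\left(R \right)} = \frac{1}{2 R}$
$G = 32$ ($G = 8 \cdot 4 = 32$)
$g{\left(q \right)} = \frac{32 + q}{2 q}$ ($g{\left(q \right)} = \frac{q + 32}{q + q} = \frac{32 + q}{2 q}$)
$\left(g{\left(B \right)} + s{\left(-43 \right)}\right) + P = \left(\frac{32 + 92}{2 \cdot 92} + \frac{1}{2 \left(-43\right)}\right) + 1850 = \left(\frac{1}{2} \cdot \frac{1}{92} \cdot 124 + \frac{1}{2} \left(- \frac{1}{43}\right)\right) + 1850 = \left(\frac{31}{46} - \frac{1}{86}\right) + 1850 = \frac{655}{989} + 1850 = \frac{1830305}{989}$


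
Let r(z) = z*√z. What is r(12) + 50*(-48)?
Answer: -2400 + 24*√3 ≈ -2358.4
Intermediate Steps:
r(z) = z^(3/2)
r(12) + 50*(-48) = 12^(3/2) + 50*(-48) = 24*√3 - 2400 = -2400 + 24*√3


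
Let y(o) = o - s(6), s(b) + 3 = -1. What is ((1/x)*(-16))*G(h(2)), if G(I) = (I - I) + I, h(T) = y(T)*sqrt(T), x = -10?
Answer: 48*sqrt(2)/5 ≈ 13.576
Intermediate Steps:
s(b) = -4 (s(b) = -3 - 1 = -4)
y(o) = 4 + o (y(o) = o - 1*(-4) = o + 4 = 4 + o)
h(T) = sqrt(T)*(4 + T) (h(T) = (4 + T)*sqrt(T) = sqrt(T)*(4 + T))
G(I) = I (G(I) = 0 + I = I)
((1/x)*(-16))*G(h(2)) = ((1/(-10))*(-16))*(sqrt(2)*(4 + 2)) = ((1*(-1/10))*(-16))*(sqrt(2)*6) = (-1/10*(-16))*(6*sqrt(2)) = 8*(6*sqrt(2))/5 = 48*sqrt(2)/5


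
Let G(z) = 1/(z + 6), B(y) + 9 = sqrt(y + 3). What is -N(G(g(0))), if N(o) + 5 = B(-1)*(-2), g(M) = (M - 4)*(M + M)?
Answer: -13 + 2*sqrt(2) ≈ -10.172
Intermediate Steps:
B(y) = -9 + sqrt(3 + y) (B(y) = -9 + sqrt(y + 3) = -9 + sqrt(3 + y))
g(M) = 2*M*(-4 + M) (g(M) = (-4 + M)*(2*M) = 2*M*(-4 + M))
G(z) = 1/(6 + z)
N(o) = 13 - 2*sqrt(2) (N(o) = -5 + (-9 + sqrt(3 - 1))*(-2) = -5 + (-9 + sqrt(2))*(-2) = -5 + (18 - 2*sqrt(2)) = 13 - 2*sqrt(2))
-N(G(g(0))) = -(13 - 2*sqrt(2)) = -13 + 2*sqrt(2)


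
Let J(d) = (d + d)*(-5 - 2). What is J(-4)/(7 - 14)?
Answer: -8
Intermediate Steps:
J(d) = -14*d (J(d) = (2*d)*(-7) = -14*d)
J(-4)/(7 - 14) = (-14*(-4))/(7 - 14) = 56/(-7) = 56*(-⅐) = -8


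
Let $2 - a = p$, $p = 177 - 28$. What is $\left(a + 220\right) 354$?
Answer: $25842$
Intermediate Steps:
$p = 149$
$a = -147$ ($a = 2 - 149 = -147$)
$\left(a + 220\right) 354 = \left(-147 + 220\right) 354 = 73 \cdot 354 = 25842$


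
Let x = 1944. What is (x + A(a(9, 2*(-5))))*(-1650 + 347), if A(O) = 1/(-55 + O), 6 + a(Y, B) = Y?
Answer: -131716361/52 ≈ -2.5330e+6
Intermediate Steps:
a(Y, B) = -6 + Y
(x + A(a(9, 2*(-5))))*(-1650 + 347) = (1944 + 1/(-55 + (-6 + 9)))*(-1650 + 347) = (1944 + 1/(-55 + 3))*(-1303) = (1944 + 1/(-52))*(-1303) = (1944 - 1/52)*(-1303) = (101087/52)*(-1303) = -131716361/52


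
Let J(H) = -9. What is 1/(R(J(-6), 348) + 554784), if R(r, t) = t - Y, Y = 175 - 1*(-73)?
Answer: 1/554884 ≈ 1.8022e-6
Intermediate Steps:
Y = 248 (Y = 175 + 73 = 248)
R(r, t) = -248 + t (R(r, t) = t - 1*248 = t - 248 = -248 + t)
1/(R(J(-6), 348) + 554784) = 1/((-248 + 348) + 554784) = 1/(100 + 554784) = 1/554884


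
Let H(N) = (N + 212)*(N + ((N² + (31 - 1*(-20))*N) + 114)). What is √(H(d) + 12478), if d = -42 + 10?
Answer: I*√82202 ≈ 286.71*I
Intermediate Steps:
d = -32
H(N) = (212 + N)*(114 + N² + 52*N) (H(N) = (212 + N)*(N + ((N² + (31 + 20)*N) + 114)) = (212 + N)*(N + ((N² + 51*N) + 114)) = (212 + N)*(N + (114 + N² + 51*N)) = (212 + N)*(114 + N² + 52*N))
√(H(d) + 12478) = √((24168 + (-32)³ + 264*(-32)² + 11138*(-32)) + 12478) = √((24168 - 32768 + 264*1024 - 356416) + 12478) = √((24168 - 32768 + 270336 - 356416) + 12478) = √(-94680 + 12478) = √(-82202) = I*√82202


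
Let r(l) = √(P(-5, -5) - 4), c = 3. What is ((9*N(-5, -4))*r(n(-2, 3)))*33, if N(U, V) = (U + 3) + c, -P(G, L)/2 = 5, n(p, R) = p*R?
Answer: 297*I*√14 ≈ 1111.3*I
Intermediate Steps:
n(p, R) = R*p
P(G, L) = -10 (P(G, L) = -2*5 = -10)
r(l) = I*√14 (r(l) = √(-10 - 4) = √(-14) = I*√14)
N(U, V) = 6 + U (N(U, V) = (U + 3) + 3 = (3 + U) + 3 = 6 + U)
((9*N(-5, -4))*r(n(-2, 3)))*33 = ((9*(6 - 5))*(I*√14))*33 = ((9*1)*(I*√14))*33 = (9*(I*√14))*33 = (9*I*√14)*33 = 297*I*√14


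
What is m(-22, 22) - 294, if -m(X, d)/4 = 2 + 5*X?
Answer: 138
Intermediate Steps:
m(X, d) = -8 - 20*X (m(X, d) = -4*(2 + 5*X) = -8 - 20*X)
m(-22, 22) - 294 = (-8 - 20*(-22)) - 294 = (-8 + 440) - 294 = 432 - 294 = 138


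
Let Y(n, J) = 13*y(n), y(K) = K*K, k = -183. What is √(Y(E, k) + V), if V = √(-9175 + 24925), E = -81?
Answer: √(85293 + 15*√70) ≈ 292.26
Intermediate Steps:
V = 15*√70 (V = √15750 = 15*√70 ≈ 125.50)
y(K) = K²
Y(n, J) = 13*n²
√(Y(E, k) + V) = √(13*(-81)² + 15*√70) = √(13*6561 + 15*√70) = √(85293 + 15*√70)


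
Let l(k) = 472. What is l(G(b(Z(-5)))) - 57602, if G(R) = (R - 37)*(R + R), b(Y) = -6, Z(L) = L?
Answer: -57130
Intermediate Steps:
G(R) = 2*R*(-37 + R) (G(R) = (-37 + R)*(2*R) = 2*R*(-37 + R))
l(G(b(Z(-5)))) - 57602 = 472 - 57602 = -57130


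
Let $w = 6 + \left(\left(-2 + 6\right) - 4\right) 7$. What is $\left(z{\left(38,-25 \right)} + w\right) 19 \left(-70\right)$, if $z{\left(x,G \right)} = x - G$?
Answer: $-91770$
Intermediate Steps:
$w = 6$ ($w = 6 + \left(4 - 4\right) 7 = 6 + 0 \cdot 7 = 6 + 0 = 6$)
$\left(z{\left(38,-25 \right)} + w\right) 19 \left(-70\right) = \left(\left(38 - -25\right) + 6\right) 19 \left(-70\right) = \left(\left(38 + 25\right) + 6\right) \left(-1330\right) = \left(63 + 6\right) \left(-1330\right) = 69 \left(-1330\right) = -91770$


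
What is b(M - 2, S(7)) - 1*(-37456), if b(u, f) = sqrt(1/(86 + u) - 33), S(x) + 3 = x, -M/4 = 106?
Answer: 37456 + 7*I*sqrt(19465)/170 ≈ 37456.0 + 5.7448*I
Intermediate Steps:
M = -424 (M = -4*106 = -424)
S(x) = -3 + x
b(u, f) = sqrt(-33 + 1/(86 + u))
b(M - 2, S(7)) - 1*(-37456) = sqrt((-2837 - 33*(-424 - 2))/(86 + (-424 - 2))) - 1*(-37456) = sqrt((-2837 - 33*(-426))/(86 - 426)) + 37456 = sqrt((-2837 + 14058)/(-340)) + 37456 = sqrt(-1/340*11221) + 37456 = sqrt(-11221/340) + 37456 = 7*I*sqrt(19465)/170 + 37456 = 37456 + 7*I*sqrt(19465)/170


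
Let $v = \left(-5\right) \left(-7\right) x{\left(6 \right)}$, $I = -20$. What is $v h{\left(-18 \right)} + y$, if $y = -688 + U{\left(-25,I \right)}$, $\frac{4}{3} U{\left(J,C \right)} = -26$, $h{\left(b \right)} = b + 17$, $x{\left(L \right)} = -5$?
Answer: $- \frac{1065}{2} \approx -532.5$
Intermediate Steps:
$h{\left(b \right)} = 17 + b$
$U{\left(J,C \right)} = - \frac{39}{2}$ ($U{\left(J,C \right)} = \frac{3}{4} \left(-26\right) = - \frac{39}{2}$)
$v = -175$ ($v = \left(-5\right) \left(-7\right) \left(-5\right) = 35 \left(-5\right) = -175$)
$y = - \frac{1415}{2}$ ($y = -688 - \frac{39}{2} = - \frac{1415}{2} \approx -707.5$)
$v h{\left(-18 \right)} + y = - 175 \left(17 - 18\right) - \frac{1415}{2} = \left(-175\right) \left(-1\right) - \frac{1415}{2} = 175 - \frac{1415}{2} = - \frac{1065}{2}$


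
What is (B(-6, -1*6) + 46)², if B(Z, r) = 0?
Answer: 2116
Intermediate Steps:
(B(-6, -1*6) + 46)² = (0 + 46)² = 46² = 2116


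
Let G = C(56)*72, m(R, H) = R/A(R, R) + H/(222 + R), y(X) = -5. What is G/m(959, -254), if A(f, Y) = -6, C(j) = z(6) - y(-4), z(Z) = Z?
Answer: -5612112/1134103 ≈ -4.9485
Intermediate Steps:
C(j) = 11 (C(j) = 6 - 1*(-5) = 6 + 5 = 11)
m(R, H) = -R/6 + H/(222 + R) (m(R, H) = R/(-6) + H/(222 + R) = R*(-⅙) + H/(222 + R) = -R/6 + H/(222 + R))
G = 792 (G = 11*72 = 792)
G/m(959, -254) = 792/(((-254 - 37*959 - ⅙*959²)/(222 + 959))) = 792/(((-254 - 35483 - ⅙*919681)/1181)) = 792/(((-254 - 35483 - 919681/6)/1181)) = 792/(((1/1181)*(-1134103/6))) = 792/(-1134103/7086) = 792*(-7086/1134103) = -5612112/1134103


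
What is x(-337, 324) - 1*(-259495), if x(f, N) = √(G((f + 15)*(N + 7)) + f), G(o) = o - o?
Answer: 259495 + I*√337 ≈ 2.595e+5 + 18.358*I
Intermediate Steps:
G(o) = 0
x(f, N) = √f (x(f, N) = √(0 + f) = √f)
x(-337, 324) - 1*(-259495) = √(-337) - 1*(-259495) = I*√337 + 259495 = 259495 + I*√337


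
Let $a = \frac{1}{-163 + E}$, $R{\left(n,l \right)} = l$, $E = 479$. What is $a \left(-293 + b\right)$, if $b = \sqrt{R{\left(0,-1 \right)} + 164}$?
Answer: $- \frac{293}{316} + \frac{\sqrt{163}}{316} \approx -0.88681$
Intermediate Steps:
$a = \frac{1}{316}$ ($a = \frac{1}{-163 + 479} = \frac{1}{316} \approx 0.0031646$)
$b = \sqrt{163}$ ($b = \sqrt{-1 + 164} = \sqrt{163} \approx 12.767$)
$a \left(-293 + b\right) = \frac{-293 + \sqrt{163}}{316} = - \frac{293}{316} + \frac{\sqrt{163}}{316}$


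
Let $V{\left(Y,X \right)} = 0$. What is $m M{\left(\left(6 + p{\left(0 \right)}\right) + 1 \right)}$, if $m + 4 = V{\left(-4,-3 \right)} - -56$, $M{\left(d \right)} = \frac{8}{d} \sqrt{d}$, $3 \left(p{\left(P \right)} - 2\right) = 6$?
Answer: $\frac{416 \sqrt{11}}{11} \approx 125.43$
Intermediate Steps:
$p{\left(P \right)} = 4$ ($p{\left(P \right)} = 2 + \frac{1}{3} \cdot 6 = 2 + 2 = 4$)
$M{\left(d \right)} = \frac{8}{\sqrt{d}}$
$m = 52$ ($m = -4 + \left(0 - -56\right) = -4 + \left(0 + 56\right) = -4 + 56 = 52$)
$m M{\left(\left(6 + p{\left(0 \right)}\right) + 1 \right)} = 52 \frac{8}{\sqrt{\left(6 + 4\right) + 1}} = 52 \frac{8}{\sqrt{10 + 1}} = 52 \frac{8}{\sqrt{11}} = 52 \cdot 8 \frac{\sqrt{11}}{11} = 52 \frac{8 \sqrt{11}}{11} = \frac{416 \sqrt{11}}{11}$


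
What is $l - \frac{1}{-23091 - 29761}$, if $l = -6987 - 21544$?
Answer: $- \frac{1507920411}{52852} \approx -28531.0$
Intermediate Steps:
$l = -28531$
$l - \frac{1}{-23091 - 29761} = -28531 - \frac{1}{-23091 - 29761} = -28531 - \frac{1}{-52852} = -28531 - - \frac{1}{52852} = -28531 + \frac{1}{52852} = - \frac{1507920411}{52852}$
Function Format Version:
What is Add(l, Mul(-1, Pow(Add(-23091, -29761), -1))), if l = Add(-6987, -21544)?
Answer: Rational(-1507920411, 52852) ≈ -28531.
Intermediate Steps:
l = -28531
Add(l, Mul(-1, Pow(Add(-23091, -29761), -1))) = Add(-28531, Mul(-1, Pow(Add(-23091, -29761), -1))) = Add(-28531, Mul(-1, Pow(-52852, -1))) = Add(-28531, Mul(-1, Rational(-1, 52852))) = Add(-28531, Rational(1, 52852)) = Rational(-1507920411, 52852)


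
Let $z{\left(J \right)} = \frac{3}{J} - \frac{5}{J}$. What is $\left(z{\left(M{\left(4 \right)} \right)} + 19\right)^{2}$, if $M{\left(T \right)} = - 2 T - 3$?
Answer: $\frac{44521}{121} \approx 367.94$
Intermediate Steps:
$M{\left(T \right)} = -3 - 2 T$
$z{\left(J \right)} = - \frac{2}{J}$
$\left(z{\left(M{\left(4 \right)} \right)} + 19\right)^{2} = \left(- \frac{2}{-3 - 8} + 19\right)^{2} = \left(- \frac{2}{-11} + 19\right)^{2} = \left(\left(-2\right) \left(- \frac{1}{11}\right) + 19\right)^{2} = \left(\frac{2}{11} + 19\right)^{2} = \left(\frac{211}{11}\right)^{2} = \frac{44521}{121}$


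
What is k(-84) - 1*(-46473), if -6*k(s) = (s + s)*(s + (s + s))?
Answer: 39417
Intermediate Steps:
k(s) = -s**2 (k(s) = -(s + s)*(s + (s + s))/6 = -2*s*(s + 2*s)/6 = -2*s*3*s/6 = -s**2)
k(-84) - 1*(-46473) = -1*(-84)**2 - 1*(-46473) = -1*7056 + 46473 = -7056 + 46473 = 39417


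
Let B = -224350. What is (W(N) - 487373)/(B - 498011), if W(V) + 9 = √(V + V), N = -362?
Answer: 487382/722361 - 2*I*√181/722361 ≈ 0.67471 - 3.7249e-5*I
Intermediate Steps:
W(V) = -9 + √2*√V (W(V) = -9 + √(V + V) = -9 + √(2*V) = -9 + √2*√V)
(W(N) - 487373)/(B - 498011) = ((-9 + √2*√(-362)) - 487373)/(-224350 - 498011) = ((-9 + √2*(I*√362)) - 487373)/(-722361) = ((-9 + 2*I*√181) - 487373)*(-1/722361) = (-487382 + 2*I*√181)*(-1/722361) = 487382/722361 - 2*I*√181/722361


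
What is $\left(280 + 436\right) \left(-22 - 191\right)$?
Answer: $-152508$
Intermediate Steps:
$\left(280 + 436\right) \left(-22 - 191\right) = 716 \left(-213\right) = -152508$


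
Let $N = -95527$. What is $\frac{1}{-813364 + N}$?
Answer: $- \frac{1}{908891} \approx -1.1002 \cdot 10^{-6}$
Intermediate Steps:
$\frac{1}{-813364 + N} = \frac{1}{-813364 - 95527} = \frac{1}{-908891} = - \frac{1}{908891}$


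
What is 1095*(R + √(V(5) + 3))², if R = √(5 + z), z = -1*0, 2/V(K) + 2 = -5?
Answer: 59130/7 + 2190*√665/7 ≈ 16515.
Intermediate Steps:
V(K) = -2/7 (V(K) = 2/(-2 - 5) = 2/(-7) = 2*(-⅐) = -2/7)
z = 0
R = √5 (R = √(5 + 0) = √5 ≈ 2.2361)
1095*(R + √(V(5) + 3))² = 1095*(√5 + √(-2/7 + 3))² = 1095*(√5 + √(19/7))² = 1095*(√5 + √133/7)²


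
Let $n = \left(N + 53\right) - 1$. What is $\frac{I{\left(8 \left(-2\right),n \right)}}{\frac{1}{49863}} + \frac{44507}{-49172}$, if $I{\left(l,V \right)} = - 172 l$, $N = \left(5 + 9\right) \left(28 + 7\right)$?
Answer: $\frac{6747528131365}{49172} \approx 1.3722 \cdot 10^{8}$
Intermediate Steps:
$N = 490$ ($N = 14 \cdot 35 = 490$)
$n = 542$ ($n = \left(490 + 53\right) - 1 = 543 - 1 = 542$)
$\frac{I{\left(8 \left(-2\right),n \right)}}{\frac{1}{49863}} + \frac{44507}{-49172} = \frac{\left(-172\right) 8 \left(-2\right)}{\frac{1}{49863}} + \frac{44507}{-49172} = \left(-172\right) \left(-16\right) \frac{1}{\frac{1}{49863}} + 44507 \left(- \frac{1}{49172}\right) = 2752 \cdot 49863 - \frac{44507}{49172} = 137222976 - \frac{44507}{49172} = \frac{6747528131365}{49172}$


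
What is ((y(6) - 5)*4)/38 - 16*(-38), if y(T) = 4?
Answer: 11550/19 ≈ 607.89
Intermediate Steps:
((y(6) - 5)*4)/38 - 16*(-38) = ((4 - 5)*4)/38 - 16*(-38) = -1*4*(1/38) + 608 = -4*1/38 + 608 = -2/19 + 608 = 11550/19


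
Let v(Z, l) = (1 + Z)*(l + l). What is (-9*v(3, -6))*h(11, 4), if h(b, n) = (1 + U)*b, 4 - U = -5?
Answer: 47520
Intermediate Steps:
U = 9 (U = 4 - 1*(-5) = 4 + 5 = 9)
h(b, n) = 10*b (h(b, n) = (1 + 9)*b = 10*b)
v(Z, l) = 2*l*(1 + Z) (v(Z, l) = (1 + Z)*(2*l) = 2*l*(1 + Z))
(-9*v(3, -6))*h(11, 4) = (-18*(-6)*(1 + 3))*(10*11) = -18*(-6)*4*110 = -9*(-48)*110 = 432*110 = 47520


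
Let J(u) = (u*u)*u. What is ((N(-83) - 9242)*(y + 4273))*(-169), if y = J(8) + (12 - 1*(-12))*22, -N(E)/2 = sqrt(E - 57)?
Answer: 8298364074 + 3591588*I*sqrt(35) ≈ 8.2984e+9 + 2.1248e+7*I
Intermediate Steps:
J(u) = u**3 (J(u) = u**2*u = u**3)
N(E) = -2*sqrt(-57 + E) (N(E) = -2*sqrt(E - 57) = -2*sqrt(-57 + E))
y = 1040 (y = 8**3 + (12 - 1*(-12))*22 = 512 + (12 + 12)*22 = 512 + 24*22 = 512 + 528 = 1040)
((N(-83) - 9242)*(y + 4273))*(-169) = ((-2*sqrt(-57 - 83) - 9242)*(1040 + 4273))*(-169) = ((-4*I*sqrt(35) - 9242)*5313)*(-169) = ((-9242 - 4*I*sqrt(35))*5313)*(-169) = (-49102746 - 21252*I*sqrt(35))*(-169) = 8298364074 + 3591588*I*sqrt(35)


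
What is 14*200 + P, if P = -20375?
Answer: -17575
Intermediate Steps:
14*200 + P = 14*200 - 20375 = 2800 - 20375 = -17575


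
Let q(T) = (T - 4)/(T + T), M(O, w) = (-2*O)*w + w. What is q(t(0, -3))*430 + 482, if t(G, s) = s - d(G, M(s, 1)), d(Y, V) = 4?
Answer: 5739/7 ≈ 819.86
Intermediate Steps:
M(O, w) = w - 2*O*w (M(O, w) = -2*O*w + w = w - 2*O*w)
t(G, s) = -4 + s (t(G, s) = s - 1*4 = s - 4 = -4 + s)
q(T) = (-4 + T)/(2*T) (q(T) = (-4 + T)/((2*T)) = (-4 + T)*(1/(2*T)) = (-4 + T)/(2*T))
q(t(0, -3))*430 + 482 = ((-4 + (-4 - 3))/(2*(-4 - 3)))*430 + 482 = ((½)*(-4 - 7)/(-7))*430 + 482 = ((½)*(-⅐)*(-11))*430 + 482 = (11/14)*430 + 482 = 2365/7 + 482 = 5739/7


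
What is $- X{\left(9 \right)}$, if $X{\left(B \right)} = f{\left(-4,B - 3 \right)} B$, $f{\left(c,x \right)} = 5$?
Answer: $-45$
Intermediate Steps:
$X{\left(B \right)} = 5 B$
$- X{\left(9 \right)} = - 5 \cdot 9 = \left(-1\right) 45 = -45$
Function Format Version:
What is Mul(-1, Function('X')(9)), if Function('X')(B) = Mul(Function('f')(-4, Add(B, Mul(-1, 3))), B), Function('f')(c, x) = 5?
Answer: -45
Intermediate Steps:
Function('X')(B) = Mul(5, B)
Mul(-1, Function('X')(9)) = Mul(-1, Mul(5, 9)) = Mul(-1, 45) = -45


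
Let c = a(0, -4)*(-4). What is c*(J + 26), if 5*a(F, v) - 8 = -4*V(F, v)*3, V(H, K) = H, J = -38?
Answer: 384/5 ≈ 76.800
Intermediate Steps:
a(F, v) = 8/5 - 12*F/5 (a(F, v) = 8/5 + (-4*F*3)/5 = 8/5 + (-12*F)/5 = 8/5 - 12*F/5)
c = -32/5 (c = (8/5 - 12/5*0)*(-4) = (8/5 + 0)*(-4) = (8/5)*(-4) = -32/5 ≈ -6.4000)
c*(J + 26) = -32*(-38 + 26)/5 = -32/5*(-12) = 384/5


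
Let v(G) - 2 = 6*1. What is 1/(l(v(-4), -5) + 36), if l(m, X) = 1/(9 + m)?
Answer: 17/613 ≈ 0.027732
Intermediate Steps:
v(G) = 8 (v(G) = 2 + 6*1 = 2 + 6 = 8)
1/(l(v(-4), -5) + 36) = 1/(1/(9 + 8) + 36) = 1/(1/17 + 36) = 1/(613/17) = 17/613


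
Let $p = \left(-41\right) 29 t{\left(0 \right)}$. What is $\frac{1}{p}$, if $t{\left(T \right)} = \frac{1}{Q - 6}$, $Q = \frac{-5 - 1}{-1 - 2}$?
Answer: $\frac{4}{1189} \approx 0.0033642$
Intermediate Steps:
$Q = 2$ ($Q = - \frac{6}{-3} = \left(-6\right) \left(- \frac{1}{3}\right) = 2$)
$t{\left(T \right)} = - \frac{1}{4}$ ($t{\left(T \right)} = \frac{1}{2 - 6} = \frac{1}{-4} = - \frac{1}{4}$)
$p = \frac{1189}{4}$ ($p = \left(-41\right) 29 \left(- \frac{1}{4}\right) = \left(-1189\right) \left(- \frac{1}{4}\right) = \frac{1189}{4} \approx 297.25$)
$\frac{1}{p} = \frac{1}{\frac{1189}{4}} = \frac{4}{1189}$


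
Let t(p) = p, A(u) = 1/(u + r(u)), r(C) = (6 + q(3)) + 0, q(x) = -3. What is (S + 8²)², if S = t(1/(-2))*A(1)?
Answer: 261121/64 ≈ 4080.0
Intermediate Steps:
r(C) = 3 (r(C) = (6 - 3) + 0 = 3 + 0 = 3)
A(u) = 1/(3 + u) (A(u) = 1/(u + 3) = 1/(3 + u))
S = -⅛ (S = (1/(-2))/(3 + 1) = (1*(-½))/4 = -½*¼ = -⅛ ≈ -0.12500)
(S + 8²)² = (-⅛ + 8²)² = (-⅛ + 64)² = (511/8)² = 261121/64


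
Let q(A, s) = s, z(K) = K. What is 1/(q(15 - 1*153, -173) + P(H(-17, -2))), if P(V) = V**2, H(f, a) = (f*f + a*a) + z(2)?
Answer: 1/86852 ≈ 1.1514e-5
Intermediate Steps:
H(f, a) = 2 + a**2 + f**2 (H(f, a) = (f*f + a*a) + 2 = (f**2 + a**2) + 2 = (a**2 + f**2) + 2 = 2 + a**2 + f**2)
1/(q(15 - 1*153, -173) + P(H(-17, -2))) = 1/(-173 + (2 + (-2)**2 + (-17)**2)**2) = 1/(-173 + (2 + 4 + 289)**2) = 1/(-173 + 295**2) = 1/(-173 + 87025) = 1/86852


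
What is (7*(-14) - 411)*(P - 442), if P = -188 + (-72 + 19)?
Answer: 347647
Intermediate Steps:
P = -241 (P = -188 - 53 = -241)
(7*(-14) - 411)*(P - 442) = (7*(-14) - 411)*(-241 - 442) = (-98 - 411)*(-683) = -509*(-683) = 347647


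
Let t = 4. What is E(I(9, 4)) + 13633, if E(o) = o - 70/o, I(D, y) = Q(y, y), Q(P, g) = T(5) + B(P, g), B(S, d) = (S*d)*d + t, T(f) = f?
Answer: 1000468/73 ≈ 13705.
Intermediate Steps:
B(S, d) = 4 + S*d² (B(S, d) = (S*d)*d + 4 = S*d² + 4 = 4 + S*d²)
Q(P, g) = 9 + P*g² (Q(P, g) = 5 + (4 + P*g²) = 9 + P*g²)
I(D, y) = 9 + y³ (I(D, y) = 9 + y*y² = 9 + y³)
E(I(9, 4)) + 13633 = ((9 + 4³) - 70/(9 + 4³)) + 13633 = ((9 + 64) - 70/(9 + 64)) + 13633 = (73 - 70/73) + 13633 = 5259/73 + 13633 = 1000468/73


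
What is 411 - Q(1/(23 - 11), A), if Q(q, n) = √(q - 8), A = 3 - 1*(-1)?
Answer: 411 - I*√285/6 ≈ 411.0 - 2.8137*I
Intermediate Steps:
A = 4 (A = 3 + 1 = 4)
Q(q, n) = √(-8 + q)
411 - Q(1/(23 - 11), A) = 411 - √(-8 + 1/(23 - 11)) = 411 - √(-8 + 1/12) = 411 - √(-95/12) = 411 - I*√285/6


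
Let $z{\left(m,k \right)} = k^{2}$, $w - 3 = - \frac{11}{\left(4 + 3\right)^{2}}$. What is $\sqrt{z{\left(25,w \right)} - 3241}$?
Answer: $\frac{i \sqrt{7763145}}{49} \approx 56.862 i$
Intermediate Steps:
$w = \frac{136}{49}$ ($w = 3 - \frac{11}{\left(4 + 3\right)^{2}} = 3 - \frac{11}{7^{2}} = 3 - \frac{11}{49} = \frac{136}{49} \approx 2.7755$)
$\sqrt{z{\left(25,w \right)} - 3241} = \sqrt{\left(\frac{136}{49}\right)^{2} - 3241} = \sqrt{\frac{18496}{2401} - 3241} = \sqrt{- \frac{7763145}{2401}} = \frac{i \sqrt{7763145}}{49}$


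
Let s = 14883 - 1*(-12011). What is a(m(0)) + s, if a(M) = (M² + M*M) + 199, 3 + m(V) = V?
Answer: 27111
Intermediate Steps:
s = 26894 (s = 14883 + 12011 = 26894)
m(V) = -3 + V
a(M) = 199 + 2*M² (a(M) = (M² + M²) + 199 = 2*M² + 199 = 199 + 2*M²)
a(m(0)) + s = (199 + 2*(-3 + 0)²) + 26894 = (199 + 2*(-3)²) + 26894 = (199 + 2*9) + 26894 = (199 + 18) + 26894 = 217 + 26894 = 27111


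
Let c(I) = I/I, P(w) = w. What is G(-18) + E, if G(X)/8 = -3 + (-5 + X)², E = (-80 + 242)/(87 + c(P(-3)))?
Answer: 185233/44 ≈ 4209.8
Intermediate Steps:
c(I) = 1
E = 81/44 (E = (-80 + 242)/(87 + 1) = 162/88 = 162*(1/88) = 81/44 ≈ 1.8409)
G(X) = -24 + 8*(-5 + X)² (G(X) = 8*(-3 + (-5 + X)²) = -24 + 8*(-5 + X)²)
G(-18) + E = (-24 + 8*(-5 - 18)²) + 81/44 = (-24 + 8*(-23)²) + 81/44 = (-24 + 8*529) + 81/44 = (-24 + 4232) + 81/44 = 4208 + 81/44 = 185233/44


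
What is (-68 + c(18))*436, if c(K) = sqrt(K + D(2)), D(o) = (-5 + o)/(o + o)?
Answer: -29648 + 218*sqrt(69) ≈ -27837.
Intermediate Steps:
D(o) = (-5 + o)/(2*o) (D(o) = (-5 + o)/((2*o)) = (-5 + o)*(1/(2*o)) = (-5 + o)/(2*o))
c(K) = sqrt(-3/4 + K) (c(K) = sqrt(K + (1/2)*(-5 + 2)/2) = sqrt(K + (1/2)*(1/2)*(-3)) = sqrt(K - 3/4) = sqrt(-3/4 + K))
(-68 + c(18))*436 = (-68 + sqrt(-3 + 4*18)/2)*436 = (-68 + sqrt(-3 + 72)/2)*436 = (-68 + sqrt(69)/2)*436 = -29648 + 218*sqrt(69)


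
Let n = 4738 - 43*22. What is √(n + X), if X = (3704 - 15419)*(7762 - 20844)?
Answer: √153259422 ≈ 12380.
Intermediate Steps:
n = 3792 (n = 4738 - 946 = 3792)
X = 153255630 (X = -11715*(-13082) = 153255630)
√(n + X) = √(3792 + 153255630) = √153259422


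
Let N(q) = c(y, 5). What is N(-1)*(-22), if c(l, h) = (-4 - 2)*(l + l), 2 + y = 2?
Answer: 0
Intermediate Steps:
y = 0 (y = -2 + 2 = 0)
c(l, h) = -12*l
N(q) = 0 (N(q) = -12*0 = 0)
N(-1)*(-22) = 0*(-22) = 0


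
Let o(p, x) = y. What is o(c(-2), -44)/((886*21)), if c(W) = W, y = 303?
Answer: 101/6202 ≈ 0.016285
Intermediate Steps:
o(p, x) = 303
o(c(-2), -44)/((886*21)) = 303/((886*21)) = 303/18606 = 303*(1/18606) = 101/6202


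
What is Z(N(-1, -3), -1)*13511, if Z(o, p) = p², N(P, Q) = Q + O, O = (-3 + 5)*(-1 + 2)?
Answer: 13511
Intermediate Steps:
O = 2 (O = 2*1 = 2)
N(P, Q) = 2 + Q (N(P, Q) = Q + 2 = 2 + Q)
Z(N(-1, -3), -1)*13511 = (-1)²*13511 = 1*13511 = 13511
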